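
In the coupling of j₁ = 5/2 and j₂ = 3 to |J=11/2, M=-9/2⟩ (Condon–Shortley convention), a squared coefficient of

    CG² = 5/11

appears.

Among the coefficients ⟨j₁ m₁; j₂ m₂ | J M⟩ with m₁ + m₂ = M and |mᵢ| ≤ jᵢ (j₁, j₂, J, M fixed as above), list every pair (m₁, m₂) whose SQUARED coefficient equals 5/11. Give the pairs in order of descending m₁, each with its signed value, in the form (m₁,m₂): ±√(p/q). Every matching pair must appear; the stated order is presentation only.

(-3/2,-3): +√(5/11)

Admissible pairs with m₁+m₂ = M = -9/2: (-5/2,-2), (-3/2,-3)
  (m₁,m₂)=(-3/2,-3): CG² = 5/11, CG = +√(5/11)   ← matches the target
  (m₁,m₂)=(-5/2,-2): CG² = 6/11, CG = +√(6/11)
Pairs with CG² = 5/11: (-3/2,-3): +√(5/11)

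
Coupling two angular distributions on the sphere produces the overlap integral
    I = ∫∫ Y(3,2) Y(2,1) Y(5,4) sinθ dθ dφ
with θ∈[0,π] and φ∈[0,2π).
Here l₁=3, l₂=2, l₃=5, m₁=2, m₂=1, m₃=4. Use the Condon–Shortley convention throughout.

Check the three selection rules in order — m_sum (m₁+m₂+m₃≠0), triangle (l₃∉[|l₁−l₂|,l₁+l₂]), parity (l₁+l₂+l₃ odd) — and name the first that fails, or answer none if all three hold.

azimuthal sum: 2 + 1 + 4 = 7  ✗
1 ≤ 5 ≤ 5 (triangle on l)
L = 3 + 2 + 5 = 10 (even)

m_sum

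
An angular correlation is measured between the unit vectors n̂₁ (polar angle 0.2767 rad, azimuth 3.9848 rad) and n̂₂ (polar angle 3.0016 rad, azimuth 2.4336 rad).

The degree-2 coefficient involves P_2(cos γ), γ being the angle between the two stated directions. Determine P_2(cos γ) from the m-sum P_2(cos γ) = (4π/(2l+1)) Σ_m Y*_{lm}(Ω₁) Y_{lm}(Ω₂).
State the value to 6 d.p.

Summing Y*_{l m}(θ₁,φ₁)·Y_{l m}(θ₂,φ₂) over m ∈ [−2, 2]; prefactor 4π/(2·2+1) = 2.513274:
  term(m=-2) = -0.000217+0.000008i   from Y*(Ω₁)=-0.003326+0.028635i, Y(Ω₂)=+0.001160+0.007431i
  term(m=-1) = -0.000425-0.021667i   from Y*(Ω₁)=-0.135022-0.151611i, Y(Ω₂)=+0.081090+0.069416i
  term(m=+0) = +0.343027+0.000000i   from Y*(Ω₁)=+0.560171-0.000000i, Y(Ω₂)=+0.612361+0.000000i
  term(m=+1) = -0.000425+0.021667i   from Y*(Ω₁)=+0.135022-0.151611i, Y(Ω₂)=-0.081090+0.069416i
  term(m=+2) = -0.000217-0.000008i   from Y*(Ω₁)=-0.003326-0.028635i, Y(Ω₂)=+0.001160-0.007431i
Σ over m = +0.341744+0.000000i; ×(4π/5) → +0.858897+0.000000i. Real part: 0.858897

0.858897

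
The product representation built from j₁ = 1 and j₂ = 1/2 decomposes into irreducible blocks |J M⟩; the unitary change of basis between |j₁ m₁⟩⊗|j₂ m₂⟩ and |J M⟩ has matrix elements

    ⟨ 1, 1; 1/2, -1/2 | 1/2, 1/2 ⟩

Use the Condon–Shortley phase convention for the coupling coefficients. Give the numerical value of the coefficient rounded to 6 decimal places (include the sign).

√[2·1!1!0!/3! · 2!0!0!1!1!0!] = √(2/3)
  +(−1)^0/∏(0,1,0,0,1,0)! = 1  (running 1)
⟨..|..⟩ = √(2/3)·(1) = +0.816497

+√(2/3) = +0.816497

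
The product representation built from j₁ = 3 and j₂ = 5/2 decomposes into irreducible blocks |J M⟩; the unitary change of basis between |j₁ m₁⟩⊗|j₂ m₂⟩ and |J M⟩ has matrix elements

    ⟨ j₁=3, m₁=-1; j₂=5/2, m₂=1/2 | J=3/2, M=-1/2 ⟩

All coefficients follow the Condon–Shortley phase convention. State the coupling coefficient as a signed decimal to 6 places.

−√(1/105) = -0.097590

triangle: 4!·2!·1!/8! = 48/40320
(j±m)!: 2!·4!·3!·2!·1!·2! = 1152
prefactor² = (2J+1)·Δ·N² = 192/35
  k=2: +1/(2!·2!·2!·1!·0!·0!) = 1/8
  k=3: −1/(3!·1!·1!·0!·1!·1!) = -1/6
Σ = -1/24  ⇒  CG² = 192/35·(-1/24)² = 1/105
CG = −√(1/105) = -0.097590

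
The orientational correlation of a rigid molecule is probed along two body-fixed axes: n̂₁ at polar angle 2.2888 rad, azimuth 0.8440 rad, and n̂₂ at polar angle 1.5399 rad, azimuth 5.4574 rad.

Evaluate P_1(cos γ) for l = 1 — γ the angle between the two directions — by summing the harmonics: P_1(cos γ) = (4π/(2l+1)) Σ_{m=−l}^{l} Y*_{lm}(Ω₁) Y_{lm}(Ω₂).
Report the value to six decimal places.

-0.094716

Term-by-term m-sum for l=1 (normalisation 4π/3 = 4.188790):
  [-1]  conj(Y_{1,-1})(Ω₁) = 0.17290 + 0.19445j ; Y_{1,-1}(Ω₂) = 0.23413 + 0.25384j ; Δ = -0.00888 + 0.08941j
  [+0]  conj(Y_{1,0})(Ω₁) = -0.32144 + 0.00000j ; Y_{1,0}(Ω₂) = 0.01509 + 0.00000j ; Δ = -0.00485 + 0.00000j
  [+1]  conj(Y_{1,1})(Ω₁) = -0.17290 + 0.19445j ; Y_{1,1}(Ω₂) = -0.23413 + 0.25384j ; Δ = -0.00888 - 0.08941j
Accumulated sum -0.02261 + 0.00000j; after 4π/(2l+1) scaling, -0.09472 + 0.00000j ⇒ P_1 = -0.094716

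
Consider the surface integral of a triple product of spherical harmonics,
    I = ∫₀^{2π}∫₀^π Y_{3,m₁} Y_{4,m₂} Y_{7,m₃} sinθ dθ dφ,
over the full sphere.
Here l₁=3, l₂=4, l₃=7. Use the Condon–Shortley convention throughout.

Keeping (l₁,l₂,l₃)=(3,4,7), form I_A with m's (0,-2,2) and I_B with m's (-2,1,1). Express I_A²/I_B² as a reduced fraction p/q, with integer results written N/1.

l's match ⇒ only the (l;m) 3-j factors differ between A and B.
A: triangle coeff Δ(3,4,7) = 1/45045; Σ_t [0,0]: t=0:+1/51840 = 1/51840; (3j)²=8/429 [(3 4 7; 0 -2 2)], sign=-1
B: triangle coeff Δ(3,4,7) = 1/45045; Σ_t [0,0]: t=0:+1/86400 = 1/86400; (3j)²=16/2145 [(3 4 7; -2 1 1)], sign=+1
I_A²/I_B² = (8/429)/(16/2145) = 5/2

5/2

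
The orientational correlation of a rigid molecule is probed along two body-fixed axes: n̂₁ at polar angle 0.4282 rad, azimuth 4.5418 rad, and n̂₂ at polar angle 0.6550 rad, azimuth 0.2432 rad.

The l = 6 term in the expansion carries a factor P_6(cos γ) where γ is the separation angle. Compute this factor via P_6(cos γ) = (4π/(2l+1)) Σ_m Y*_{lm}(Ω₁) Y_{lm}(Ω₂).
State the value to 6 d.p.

0.121778

Expand P_6 via completeness: Σ_{m} conj(Y_{6,m}) at Ω₁ times Y_{6,m} at Ω₂ —
  term(m=-6) = 0.00005 + 0.00004j   from Y*(Ω₁)=-0.00129 + 0.00211j, Y(Ω₂)=0.00275 - 0.02453j
  term(m=-5) = -0.00184 + 0.00100j   from Y*(Ω₁)=-0.01415 - 0.01236j, Y(Ω₂)=0.03867 - 0.10439j
  term(m=-4) = -0.00211 - 0.02490j   from Y*(Ω₁)=0.06670 - 0.05420j, Y(Ω₂)=0.16369 - 0.24029j
  term(m=-3) = 0.11210 + 0.03833j   from Y*(Ω₁)=0.12681 + 0.22576j, Y(Ω₂)=0.34106 - 0.30497j
  term(m=-2) = -0.10923 + 0.11886j   from Y*(Ω₁)=-0.46066 + 0.16356j, Y(Ω₂)=0.29193 - 0.15436j
  term(m=-1) = 0.02814 + 0.06409j   from Y*(Ω₁)=-0.07328 - 0.42542j, Y(Ω₂)=-0.15737 + 0.03905j
  term(m=+0) = 0.07174 + 0.00000j   from Y*(Ω₁)=-0.18519 + 0.00000j, Y(Ω₂)=-0.38742 + 0.00000j
  term(m=+1) = 0.02814 - 0.06409j   from Y*(Ω₁)=0.07328 - 0.42542j, Y(Ω₂)=0.15737 + 0.03905j
  term(m=+2) = -0.10923 - 0.11886j   from Y*(Ω₁)=-0.46066 - 0.16356j, Y(Ω₂)=0.29193 + 0.15436j
  term(m=+3) = 0.11210 - 0.03833j   from Y*(Ω₁)=-0.12681 + 0.22576j, Y(Ω₂)=-0.34106 - 0.30497j
  term(m=+4) = -0.00211 + 0.02490j   from Y*(Ω₁)=0.06670 + 0.05420j, Y(Ω₂)=0.16369 + 0.24029j
  term(m=+5) = -0.00184 - 0.00100j   from Y*(Ω₁)=0.01415 - 0.01236j, Y(Ω₂)=-0.03867 - 0.10439j
  term(m=+6) = 0.00005 - 0.00004j   from Y*(Ω₁)=-0.00129 - 0.00211j, Y(Ω₂)=0.00275 + 0.02453j
Accumulated sum 0.12598 + 0.00000j; after 4π/(2l+1) scaling, 0.12178 + 0.00000j ⇒ P_6 = 0.121778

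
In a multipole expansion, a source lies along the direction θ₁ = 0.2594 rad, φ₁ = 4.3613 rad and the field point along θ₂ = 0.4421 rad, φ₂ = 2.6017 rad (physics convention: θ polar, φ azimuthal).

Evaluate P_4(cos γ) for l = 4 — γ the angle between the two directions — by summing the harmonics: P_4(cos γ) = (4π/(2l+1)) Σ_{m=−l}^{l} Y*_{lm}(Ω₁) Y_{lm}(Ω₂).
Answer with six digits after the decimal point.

Summing Y*_{l m}(θ₁,φ₁)·Y_{l m}(θ₂,φ₂) over m ∈ [−4, 4]; prefactor 4π/(2·4+1) = 1.396263:
  term(m=-4) = 0.00002 + 0.00002j   from Y*(Ω₁)=0.00032 - 0.00189j, Y(Ω₂)=-0.00823 + 0.01233j
  term(m=-3) = 0.00097 - 0.00153j   from Y*(Ω₁)=0.01774 + 0.01010j, Y(Ω₂)=0.00433 - 0.08849j
  term(m=-2) = -0.03275 - 0.01299j   from Y*(Ω₁)=-0.09308 + 0.07875j, Y(Ω₂)=0.13624 + 0.25480j
  term(m=-1) = -0.03875 + 0.20280j   from Y*(Ω₁)=-0.14277 - 0.38981j, Y(Ω₂)=-0.42662 - 0.25567j
  term(m=+0) = 0.11433 + 0.00000j   from Y*(Ω₁)=0.58392 + 0.00000j, Y(Ω₂)=0.19580 + 0.00000j
  term(m=+1) = -0.03875 - 0.20280j   from Y*(Ω₁)=0.14277 - 0.38981j, Y(Ω₂)=0.42662 - 0.25567j
  term(m=+2) = -0.03275 + 0.01299j   from Y*(Ω₁)=-0.09308 - 0.07875j, Y(Ω₂)=0.13624 - 0.25480j
  term(m=+3) = 0.00097 + 0.00153j   from Y*(Ω₁)=-0.01774 + 0.01010j, Y(Ω₂)=-0.00433 - 0.08849j
  term(m=+4) = 0.00002 - 0.00002j   from Y*(Ω₁)=0.00032 + 0.00189j, Y(Ω₂)=-0.00823 - 0.01233j
Σ over m = -0.02668 + 0.00000j; ×(4π/9) → -0.03726 + 0.00000j. Real part: -0.037258

-0.037258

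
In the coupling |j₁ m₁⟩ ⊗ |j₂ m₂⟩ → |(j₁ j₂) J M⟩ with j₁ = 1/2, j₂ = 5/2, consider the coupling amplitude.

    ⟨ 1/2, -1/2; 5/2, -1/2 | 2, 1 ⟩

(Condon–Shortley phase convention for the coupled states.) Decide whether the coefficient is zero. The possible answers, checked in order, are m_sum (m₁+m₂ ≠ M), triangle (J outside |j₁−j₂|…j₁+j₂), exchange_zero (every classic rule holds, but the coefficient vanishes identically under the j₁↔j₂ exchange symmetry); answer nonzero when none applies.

m-sum: m₁+m₂ = -1/2+(-1/2) = -1, M = 1  ✗ ⇒ coefficient is 0

m_sum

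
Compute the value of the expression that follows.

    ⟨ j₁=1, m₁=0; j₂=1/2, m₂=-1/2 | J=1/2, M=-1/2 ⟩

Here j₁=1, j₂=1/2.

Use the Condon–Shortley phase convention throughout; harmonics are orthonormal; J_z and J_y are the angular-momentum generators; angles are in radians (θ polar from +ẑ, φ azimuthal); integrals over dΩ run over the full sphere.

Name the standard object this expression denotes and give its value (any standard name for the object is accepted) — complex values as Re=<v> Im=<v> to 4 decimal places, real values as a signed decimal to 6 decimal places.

This is a Clebsch–Gordan (vector-coupling) coefficient.
√[2·1!1!0!/3! · 1!1!0!1!0!1!] = √(1/3)
  +(−1)^0/∏(0,1,1,0,0,0)! = 1  (running 1)
⟨..|..⟩ = √(1/3)·(1) = +0.577350

Clebsch–Gordan coefficient, +√(1/3) ≈ +0.577350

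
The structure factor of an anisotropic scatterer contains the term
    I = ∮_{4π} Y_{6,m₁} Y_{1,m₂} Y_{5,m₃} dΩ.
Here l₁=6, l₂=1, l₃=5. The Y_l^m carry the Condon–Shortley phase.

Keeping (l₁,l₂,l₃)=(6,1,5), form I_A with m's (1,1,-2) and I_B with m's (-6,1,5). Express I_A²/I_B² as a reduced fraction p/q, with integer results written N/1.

l's match ⇒ only the (l;m) 3-j factors differ between A and B.
A: triangle coeff Δ(6,1,5) = 1/858; Σ_t [2,2]: t=2:+1/60480 = 1/60480; (3j)²=5/429 [(6 1 5; 1 1 -2)], sign=-1
B: triangle coeff Δ(6,1,5) = 1/858; Σ_t [2,2]: t=2:+1/7257600 = 1/7257600; (3j)²=1/13 [(6 1 5; -6 1 5)], sign=+1
I_A²/I_B² = (5/429)/(1/13) = 5/33

5/33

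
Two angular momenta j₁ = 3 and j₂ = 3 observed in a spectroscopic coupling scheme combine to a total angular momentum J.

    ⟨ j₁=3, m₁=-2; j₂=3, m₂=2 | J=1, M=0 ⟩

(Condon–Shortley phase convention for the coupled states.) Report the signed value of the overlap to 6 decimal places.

+0.377964  (= +√(1/7))

√[3·5!1!1!/8! · 1!5!5!1!1!1!] = √(900/7)
  +(−1)^4/∏(4,1,1,1,0,0)! = 1/24  (running 1/24)
  +(−1)^5/∏(5,0,0,0,1,1)! = -1/120  (running 1/30)
⟨..|..⟩ = √(900/7)·(1/30) = +0.377964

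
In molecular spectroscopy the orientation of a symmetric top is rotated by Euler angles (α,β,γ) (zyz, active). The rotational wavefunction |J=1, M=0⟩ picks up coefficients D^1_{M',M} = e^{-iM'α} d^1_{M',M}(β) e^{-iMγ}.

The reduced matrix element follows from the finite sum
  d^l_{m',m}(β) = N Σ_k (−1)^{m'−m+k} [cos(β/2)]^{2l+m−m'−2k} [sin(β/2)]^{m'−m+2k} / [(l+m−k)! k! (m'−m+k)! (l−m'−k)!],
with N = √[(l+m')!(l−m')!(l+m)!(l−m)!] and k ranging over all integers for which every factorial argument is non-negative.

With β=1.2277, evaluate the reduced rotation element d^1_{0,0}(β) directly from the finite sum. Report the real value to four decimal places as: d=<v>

d^1_{0,0}(β=1.2277) via the finite sum:
c=cos(1.227700/2)=0.817436, s=sin(1.227700/2)=0.576019; N=√[1·1·1·1]=1.000000
Admissible k: 0..1 (factorial args all ≥0)
  k=0: (−1)^0·1.0000/(1)·0.8174^2·0.5760^0 = +0.668202
  k=1: (−1)^1·1.0000/(1)·0.8174^0·0.5760^2 = -0.331798
d^1_{0,0}(1.2277) = +0.668202 -0.331798 = +0.336405

d=0.3364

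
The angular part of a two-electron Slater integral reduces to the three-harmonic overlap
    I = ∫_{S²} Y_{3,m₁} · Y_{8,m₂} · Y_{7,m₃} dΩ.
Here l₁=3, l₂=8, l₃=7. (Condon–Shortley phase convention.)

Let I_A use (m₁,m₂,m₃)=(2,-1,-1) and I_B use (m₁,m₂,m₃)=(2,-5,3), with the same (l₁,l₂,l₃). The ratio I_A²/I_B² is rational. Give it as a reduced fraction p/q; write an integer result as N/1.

l's match ⇒ only the (l;m) 3-j factors differ between A and B.
A: triangle coeff Δ(3,8,7) = 1/5290740; Σ_t [0,1]: t=0:+1/14515200 t=1:−1/6220800 = -1/10886400; (3j)²=128/12597 [(3 8 7; 2 -1 -1)], sign=-1
B: triangle coeff Δ(3,8,7) = 1/5290740; Σ_t [0,1]: t=0:+1/52254720 t=1:−1/87091200 = 1/130636800; (3j)²=88/20349 [(3 8 7; 2 -5 3)], sign=+1
I_A²/I_B² = (128/12597)/(88/20349) = 336/143

336/143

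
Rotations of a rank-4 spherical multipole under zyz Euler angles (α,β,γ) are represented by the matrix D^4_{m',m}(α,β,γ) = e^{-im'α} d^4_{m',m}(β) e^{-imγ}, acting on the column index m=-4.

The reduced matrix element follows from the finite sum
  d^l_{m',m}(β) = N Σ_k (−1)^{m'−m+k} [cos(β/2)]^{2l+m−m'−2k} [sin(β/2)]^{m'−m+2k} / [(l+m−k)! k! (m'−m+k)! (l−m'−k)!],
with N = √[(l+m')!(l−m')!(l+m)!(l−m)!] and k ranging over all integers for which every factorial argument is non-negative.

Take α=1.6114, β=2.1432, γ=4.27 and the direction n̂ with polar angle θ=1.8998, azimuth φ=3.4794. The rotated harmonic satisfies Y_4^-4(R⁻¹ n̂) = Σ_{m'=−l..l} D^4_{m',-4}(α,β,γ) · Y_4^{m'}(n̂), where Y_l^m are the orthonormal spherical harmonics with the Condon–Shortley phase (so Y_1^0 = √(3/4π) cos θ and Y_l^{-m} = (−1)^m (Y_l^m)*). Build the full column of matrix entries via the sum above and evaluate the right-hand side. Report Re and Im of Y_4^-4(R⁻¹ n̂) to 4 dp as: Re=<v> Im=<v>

Re=0.4394 Im=-0.0110

Need the full column D^4_{m',-4} for m'=−4..4 at α=1.6114, β=2.1432, γ=4.2700.
cos(β/2)=0.478720, sin(β/2)=0.877968
d^4_{-4,-4}: single k=0 term ⇒ +0.002758;  D = -0.000100-0.002757i
d^4_{-3,-4}: single k=0 term ⇒ -0.014309;  D = +0.014266-0.001100i
d^4_{-2,-4}: single k=0 term ⇒ +0.049094;  D = +0.005758+0.048755i
d^4_{-1,-4}: single k=0 term ⇒ -0.127332;  D = -0.125743+0.020054i
d^4_{0,-4}: single k=0 term ⇒ +0.261090;  D = -0.051553-0.255949i
d^4_{1,-4}: single k=0 term ⇒ -0.428284;  D = +0.416073-0.101539i
d^4_{2,-4}: single k=0 term ⇒ +0.555409;  D = +0.153473+0.533784i
d^4_{3,-4}: single k=0 term ⇒ -0.544473;  D = -0.516735+0.171568i
d^4_{4,-4}: single k=0 term ⇒ +0.353043;  D = -0.124756-0.330266i
Y_4^{m'}(θ=1.8998,φ=3.4794) and Σ D·Y over m':
  (-0.0001-0.0028i)·(+0.0773-0.3464i)  (+0.0143-0.0011i)·(+0.1813-0.2909i)  (+0.0058+0.0488i)·(-0.0629+0.0504i)  (-0.1257+0.0201i)·(-0.3097+0.1088i)  (-0.0516-0.2559i)·(+0.0264+0.0000i)  (+0.4161-0.1015i)·(+0.3097+0.1088i)  (+0.1535+0.5338i)·(-0.0629-0.0504i)  (-0.5167+0.1716i)·(-0.1813-0.2909i)  (-0.1248-0.3303i)·(+0.0773+0.3464i)
Y_4^-4(R⁻¹ n̂) = +0.439426-0.011027i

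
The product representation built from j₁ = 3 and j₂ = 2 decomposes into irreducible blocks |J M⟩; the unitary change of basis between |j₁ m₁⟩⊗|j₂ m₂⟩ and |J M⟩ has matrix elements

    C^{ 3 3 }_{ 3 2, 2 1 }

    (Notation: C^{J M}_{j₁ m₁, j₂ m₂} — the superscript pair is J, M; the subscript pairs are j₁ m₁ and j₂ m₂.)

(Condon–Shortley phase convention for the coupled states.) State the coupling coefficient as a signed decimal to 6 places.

−√(5/12) = -0.645497

triangle: 2!×4!×2!/9! = 96/362880
(j±m)!: 5!×1!×3!×1!×6!×0! = 518400
prefactor² = (2J+1)×Δ×N² = 960
  k=1: −1/(1!×1!×0!×2!×4!×0!) = -1/48
Σ = -1/48  ⇒  CG² = 960×(-1/48)² = 5/12
CG = −√(5/12) = -0.645497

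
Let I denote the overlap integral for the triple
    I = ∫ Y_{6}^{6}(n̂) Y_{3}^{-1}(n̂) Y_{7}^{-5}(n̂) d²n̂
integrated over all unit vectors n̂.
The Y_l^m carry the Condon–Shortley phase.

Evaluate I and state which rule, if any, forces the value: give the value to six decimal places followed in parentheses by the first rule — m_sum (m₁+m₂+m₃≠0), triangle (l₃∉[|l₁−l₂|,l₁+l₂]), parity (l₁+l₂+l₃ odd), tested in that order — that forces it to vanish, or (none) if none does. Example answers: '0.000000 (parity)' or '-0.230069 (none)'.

m-sum 0 ✓  L=16 even ✓  3≤7≤9 ✓
Π(2lᵢ+1) = 13×7×15 = 1365
triangle coeff Δ(6,3,7) = 1/2042040
Σ_t [0,2]: t=0:+1/207360 t=1:−1/57600 t=2:+1/207360 = -1/129600
(3j)²=168/12155 [(6 3 7; 0 0 0)], sign=+1
Σ_t [0,0]: t=0:+1/29030400 = 1/29030400
(3j)²=99/7735 [(6 3 7; 6 -1 -5)], sign=+1
⇒ 4πI² = 4536/18785
I = (+1)√(4536/18785/(4π)) = 0.13862003
No selection rule forces the value: the integral is nonzero (none).

0.138620 (none)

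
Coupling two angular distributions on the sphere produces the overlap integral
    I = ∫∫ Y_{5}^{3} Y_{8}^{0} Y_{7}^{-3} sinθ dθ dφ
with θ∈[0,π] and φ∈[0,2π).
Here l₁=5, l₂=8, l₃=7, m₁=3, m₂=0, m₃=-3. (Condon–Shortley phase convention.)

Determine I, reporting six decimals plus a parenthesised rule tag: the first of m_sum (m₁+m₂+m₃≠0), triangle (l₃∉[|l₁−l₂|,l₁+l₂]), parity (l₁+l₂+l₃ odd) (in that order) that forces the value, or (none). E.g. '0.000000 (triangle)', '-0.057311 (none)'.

Checks pass: Σm=0; 20 even; l₃=7∈[3,13].
(2·5+1)(2·8+1)(2·7+1) = 2805
Δ: 6! 4! 10! / 21! → 1/814773960
sum: t=1:−1/87091200 t=2:+1/4976640 t=3:−1/2073600 t=4:+1/4976640 t=5:−1/87091200 = -1/9676800
3j²(5 8 7; 0 0 0) = Δ·Π!·Σ² = 360/46189  (sign +1)
sum: t=0:+1/232243200 t=1:−1/21772800 t=2:+1/19906560 = 1/116121600
3j²(5 8 7; 3 0 -3) = Δ·Π!·Σ² = 48/46189  (sign +1)
combine: 4πI² = 2805·360/46189·48/46189 = 259200/11408683
take √, sign +1: I = 0.04252015
No selection rule forces the value: the integral is nonzero (none).

0.042520 (none)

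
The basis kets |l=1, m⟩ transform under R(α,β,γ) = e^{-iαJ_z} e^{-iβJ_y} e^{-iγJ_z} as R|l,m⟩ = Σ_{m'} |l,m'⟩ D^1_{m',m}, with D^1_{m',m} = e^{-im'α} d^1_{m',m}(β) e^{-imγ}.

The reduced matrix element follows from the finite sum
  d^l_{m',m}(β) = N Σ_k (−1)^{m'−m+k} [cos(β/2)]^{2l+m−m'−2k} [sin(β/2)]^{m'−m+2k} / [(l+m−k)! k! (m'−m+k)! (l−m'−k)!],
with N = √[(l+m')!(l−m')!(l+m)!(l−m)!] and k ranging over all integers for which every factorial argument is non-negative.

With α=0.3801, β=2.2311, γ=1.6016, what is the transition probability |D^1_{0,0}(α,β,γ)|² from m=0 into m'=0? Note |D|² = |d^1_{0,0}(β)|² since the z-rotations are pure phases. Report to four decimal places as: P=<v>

P=0.3762

Split into d^1_{0,0}(β=2.2311) × two z-phases.
c=cos(2.231100/2)=0.439684, s=sin(2.231100/2)=0.898153; N=√[1·1·1·1]=1.000000
Admissible k: 0..1 (factorial args all ≥0)
  k=0: (−1)^0·1.0000/(1)·0.4397^2·0.8982^0 = +0.193322
  k=1: (−1)^1·1.0000/(1)·0.4397^0·0.8982^2 = -0.806678
d^1_{0,0}(2.2311) = +0.193322 -0.806678 = -0.613357
|D^1_{0,0}|² = |d^1_{0,0}(β)|² = (-0.613357)² = 0.376206 (the z-rotation phases have unit modulus)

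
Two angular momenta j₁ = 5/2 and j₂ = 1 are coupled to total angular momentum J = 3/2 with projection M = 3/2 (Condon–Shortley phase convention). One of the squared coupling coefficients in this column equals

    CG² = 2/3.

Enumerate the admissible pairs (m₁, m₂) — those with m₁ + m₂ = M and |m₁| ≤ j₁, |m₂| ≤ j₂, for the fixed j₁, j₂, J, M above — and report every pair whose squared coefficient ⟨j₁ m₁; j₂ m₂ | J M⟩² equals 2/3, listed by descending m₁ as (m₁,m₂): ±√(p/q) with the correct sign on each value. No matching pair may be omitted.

Admissible pairs with m₁+m₂ = M = 3/2: (1/2,1), (3/2,0), (5/2,-1)
  (m₁,m₂)=(5/2,-1): CG² = 2/3, CG = +√(2/3)   ← matches the target
  (m₁,m₂)=(3/2,0): CG² = 4/15, CG = −√(4/15)
  (m₁,m₂)=(1/2,1): CG² = 1/15, CG = +√(1/15)
Pairs with CG² = 2/3: (5/2,-1): +√(2/3)

(5/2,-1): +√(2/3)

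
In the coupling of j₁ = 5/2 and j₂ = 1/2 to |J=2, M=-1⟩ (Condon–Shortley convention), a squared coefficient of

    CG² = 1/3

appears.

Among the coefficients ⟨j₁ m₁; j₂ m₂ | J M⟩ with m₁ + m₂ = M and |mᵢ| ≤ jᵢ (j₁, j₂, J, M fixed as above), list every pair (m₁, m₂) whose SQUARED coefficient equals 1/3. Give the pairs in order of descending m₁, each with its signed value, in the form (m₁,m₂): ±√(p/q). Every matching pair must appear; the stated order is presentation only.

Admissible pairs with m₁+m₂ = M = -1: (-3/2,1/2), (-1/2,-1/2)
  (m₁,m₂)=(-1/2,-1/2): CG² = 1/3, CG = +√(1/3)   ← matches the target
  (m₁,m₂)=(-3/2,1/2): CG² = 2/3, CG = −√(2/3)
Pairs with CG² = 1/3: (-1/2,-1/2): +√(1/3)

(-1/2,-1/2): +√(1/3)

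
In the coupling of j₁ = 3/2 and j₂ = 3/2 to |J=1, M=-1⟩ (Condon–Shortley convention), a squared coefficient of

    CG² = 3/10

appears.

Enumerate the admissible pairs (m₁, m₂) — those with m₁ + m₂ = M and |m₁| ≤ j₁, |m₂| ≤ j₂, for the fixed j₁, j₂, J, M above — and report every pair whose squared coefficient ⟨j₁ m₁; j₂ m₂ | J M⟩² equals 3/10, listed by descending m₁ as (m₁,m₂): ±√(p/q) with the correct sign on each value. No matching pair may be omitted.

Admissible pairs with m₁+m₂ = M = -1: (-3/2,1/2), (-1/2,-1/2), (1/2,-3/2)
  (m₁,m₂)=(1/2,-3/2): CG² = 3/10, CG = +√(3/10)   ← matches the target
  (m₁,m₂)=(-1/2,-1/2): CG² = 2/5, CG = −√(2/5)
  (m₁,m₂)=(-3/2,1/2): CG² = 3/10, CG = +√(3/10)   ← matches the target
Pairs with CG² = 3/10: (1/2,-3/2): +√(3/10); (-3/2,1/2): +√(3/10)

(1/2,-3/2): +√(3/10); (-3/2,1/2): +√(3/10)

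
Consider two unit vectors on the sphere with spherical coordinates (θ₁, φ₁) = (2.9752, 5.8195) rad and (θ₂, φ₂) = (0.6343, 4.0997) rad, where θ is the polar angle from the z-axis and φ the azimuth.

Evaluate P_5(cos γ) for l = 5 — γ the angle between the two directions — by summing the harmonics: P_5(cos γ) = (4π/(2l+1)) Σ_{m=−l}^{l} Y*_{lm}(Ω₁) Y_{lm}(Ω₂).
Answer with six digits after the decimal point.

Addition theorem: P_5(cos γ) = (4π/11) Σ_m Y*_{lm}(Ω₁) Y_{lm}(Ω₂), m = −5…5:
  term(m=-5) = -0.000001+0.000001i   from Y*(Ω₁)=-0.000039-0.000042i, Y(Ω₂)=-0.002648-0.033820i
  term(m=-4) = -0.000131-0.000089i   from Y*(Ω₁)=+0.000305+0.001046i, Y(Ω₂)=-0.112378+0.092908i
  term(m=-3) = +0.001835-0.003829i   from Y*(Ω₁)=+0.002179-0.011990i, Y(Ω₂)=+0.336048+0.092017i
  term(m=-2) = +0.038136+0.011714i   from Y*(Ω₁)=-0.052749+0.070343i, Y(Ω₂)=-0.153629-0.426932i
  term(m=-1) = -0.008197+0.054606i   from Y*(Ω₁)=+0.343873-0.171953i, Y(Ω₂)=-0.082593+0.117498i
  term(m=+0) = +0.275656+0.000000i   from Y*(Ω₁)=-0.750972-0.000000i, Y(Ω₂)=-0.367066+0.000000i
  term(m=+1) = -0.008197-0.054606i   from Y*(Ω₁)=-0.343873-0.171953i, Y(Ω₂)=+0.082593+0.117498i
  term(m=+2) = +0.038136-0.011714i   from Y*(Ω₁)=-0.052749-0.070343i, Y(Ω₂)=-0.153629+0.426932i
  term(m=+3) = +0.001835+0.003829i   from Y*(Ω₁)=-0.002179-0.011990i, Y(Ω₂)=-0.336048+0.092017i
  term(m=+4) = -0.000131+0.000089i   from Y*(Ω₁)=+0.000305-0.001046i, Y(Ω₂)=-0.112378-0.092908i
  term(m=+5) = -0.000001-0.000001i   from Y*(Ω₁)=+0.000039-0.000042i, Y(Ω₂)=+0.002648-0.033820i
Accumulated sum +0.338938+0.000000i; after 4π/(2l+1) scaling, +0.387202+0.000000i ⇒ P_5 = 0.387202

0.387202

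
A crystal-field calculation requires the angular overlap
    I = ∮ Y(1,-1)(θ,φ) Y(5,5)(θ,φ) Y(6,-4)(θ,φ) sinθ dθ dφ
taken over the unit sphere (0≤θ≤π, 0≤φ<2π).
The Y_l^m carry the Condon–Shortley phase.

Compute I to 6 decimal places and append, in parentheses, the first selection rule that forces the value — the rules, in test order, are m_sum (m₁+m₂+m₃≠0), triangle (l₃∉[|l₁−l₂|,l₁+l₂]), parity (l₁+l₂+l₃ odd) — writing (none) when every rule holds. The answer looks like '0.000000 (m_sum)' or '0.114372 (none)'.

0.040859 (none)

m-sum 0 ✓  L=12 even ✓  4≤6≤6 ✓
Π(2lᵢ+1) = 3×11×13 = 429
triangle coeff Δ(1,5,6) = 1/858
Σ_t [0,0]: t=0:+1/14400 = 1/14400
(3j)²=6/143 [(1 5 6; 0 0 0)], sign=+1
Σ_t [0,0]: t=0:+1/7257600 = 1/7257600
(3j)²=1/858 [(1 5 6; -1 5 -4)], sign=+1
⇒ 4πI² = 3/143
I = (+1)√(3/143/(4π)) = 0.04085899
No selection rule forces the value: the integral is nonzero (none).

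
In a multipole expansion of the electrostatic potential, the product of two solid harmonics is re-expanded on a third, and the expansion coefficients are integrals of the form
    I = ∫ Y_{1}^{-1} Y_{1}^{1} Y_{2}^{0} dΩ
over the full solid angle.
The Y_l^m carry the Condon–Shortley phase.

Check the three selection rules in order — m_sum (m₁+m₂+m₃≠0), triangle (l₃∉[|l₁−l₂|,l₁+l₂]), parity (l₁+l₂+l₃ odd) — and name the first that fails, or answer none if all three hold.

azimuthal sum: -1 + 1 + 0 = 0  ✓
0 ≤ 2 ≤ 2 (triangle on l)  ✓
L = 1 + 1 + 2 = 4 (even)  ✓

none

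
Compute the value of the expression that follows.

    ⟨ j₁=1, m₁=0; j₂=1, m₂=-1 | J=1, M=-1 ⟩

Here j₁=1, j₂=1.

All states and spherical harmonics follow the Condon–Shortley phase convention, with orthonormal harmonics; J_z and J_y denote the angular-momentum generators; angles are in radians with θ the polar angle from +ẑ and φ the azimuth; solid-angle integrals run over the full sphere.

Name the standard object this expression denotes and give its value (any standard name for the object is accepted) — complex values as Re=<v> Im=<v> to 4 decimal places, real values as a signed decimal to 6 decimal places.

Clebsch–Gordan coefficient, +√(1/2) ≈ +0.707107

This is a Clebsch–Gordan (vector-coupling) coefficient.
triangle: 1!×1!×1!/4! = 1/24
(j±m)!: 1!×1!×0!×2!×0!×2! = 4
prefactor² = (2J+1)×Δ×N² = 1/2
  k=0: +1/(0!×1!×1!×0!×0!×1!) = 1
Σ = 1  ⇒  CG² = 1/2×1² = 1/2
CG = +√(1/2) = +0.707107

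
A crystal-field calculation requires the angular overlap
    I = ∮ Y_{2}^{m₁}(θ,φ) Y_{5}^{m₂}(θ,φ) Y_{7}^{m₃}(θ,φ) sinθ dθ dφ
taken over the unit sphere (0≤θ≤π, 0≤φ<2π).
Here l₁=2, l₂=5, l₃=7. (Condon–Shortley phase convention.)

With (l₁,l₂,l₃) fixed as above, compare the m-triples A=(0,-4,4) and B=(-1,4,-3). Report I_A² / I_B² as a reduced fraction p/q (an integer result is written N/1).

33/8

l's match ⇒ only the (l;m) 3-j factors differ between A and B.
A: triangle coeff Δ(2,5,7) = 1/15015; Σ_t [0,0]: t=0:+1/1451520 = 1/1451520; (3j)²=1/91 [(2 5 7; 0 -4 4)], sign=-1
B: triangle coeff Δ(2,5,7) = 1/15015; Σ_t [0,0]: t=0:+1/2177280 = 1/2177280; (3j)²=8/3003 [(2 5 7; -1 4 -3)], sign=+1
I_A²/I_B² = (1/91)/(8/3003) = 33/8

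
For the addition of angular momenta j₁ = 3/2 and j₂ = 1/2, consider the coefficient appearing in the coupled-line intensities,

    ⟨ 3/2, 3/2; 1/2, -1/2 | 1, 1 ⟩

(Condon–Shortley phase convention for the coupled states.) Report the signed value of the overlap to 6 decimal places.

triangle: 1!*2!*0!/4! = 2/24
(j±m)!: 3!*0!*0!*1!*2!*0! = 12
prefactor² = (2J+1)*Δ*N² = 3
  k=0: +1/(0!*1!*0!*0!*2!*0!) = 1/2
Σ = 1/2  ⇒  CG² = 3*(1/2)² = 3/4
CG = +√(3/4) = +0.866025

+√(3/4) = +0.866025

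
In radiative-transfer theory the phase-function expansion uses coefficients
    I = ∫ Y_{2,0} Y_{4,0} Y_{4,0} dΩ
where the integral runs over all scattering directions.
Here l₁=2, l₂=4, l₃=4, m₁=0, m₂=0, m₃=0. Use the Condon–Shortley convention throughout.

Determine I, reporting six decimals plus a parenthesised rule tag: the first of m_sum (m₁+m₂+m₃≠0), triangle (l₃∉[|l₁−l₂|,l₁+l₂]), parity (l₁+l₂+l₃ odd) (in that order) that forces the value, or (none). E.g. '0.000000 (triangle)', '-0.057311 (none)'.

Rules hold: Σm=0, L=10 even, 2≤4≤6.
N = 5·9·9 = 405
Δ = 2!·2!·6!/11! = 1/13860
Racah Σ t=0..2: t=0:+1/192 t=1:−1/36 t=2:+1/192 = -5/288
⇒ 3j(2 4 4; 0 0 0)² = 20/693, sgn -1
(m-triple is (0,0,0) — same symbol as above.)
4πI² = N·(3j₀)²·(3jₘ)² = 2000/5929
I = +1·√(0.337325/4π) = 0.16383977
No selection rule forces the value: the integral is nonzero (none).

0.163840 (none)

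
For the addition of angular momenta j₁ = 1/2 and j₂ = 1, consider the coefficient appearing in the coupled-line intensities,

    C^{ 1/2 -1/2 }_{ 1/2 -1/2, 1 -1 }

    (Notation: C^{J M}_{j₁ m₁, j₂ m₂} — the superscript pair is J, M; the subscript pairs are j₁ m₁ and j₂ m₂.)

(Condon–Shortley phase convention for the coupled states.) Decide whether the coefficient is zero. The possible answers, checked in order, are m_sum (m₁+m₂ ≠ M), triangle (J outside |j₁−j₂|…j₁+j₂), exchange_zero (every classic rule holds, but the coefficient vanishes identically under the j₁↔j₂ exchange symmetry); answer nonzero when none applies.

m-sum: m₁+m₂ = -1/2+(-1) = -3/2, M = -1/2  ✗ ⇒ coefficient is 0

m_sum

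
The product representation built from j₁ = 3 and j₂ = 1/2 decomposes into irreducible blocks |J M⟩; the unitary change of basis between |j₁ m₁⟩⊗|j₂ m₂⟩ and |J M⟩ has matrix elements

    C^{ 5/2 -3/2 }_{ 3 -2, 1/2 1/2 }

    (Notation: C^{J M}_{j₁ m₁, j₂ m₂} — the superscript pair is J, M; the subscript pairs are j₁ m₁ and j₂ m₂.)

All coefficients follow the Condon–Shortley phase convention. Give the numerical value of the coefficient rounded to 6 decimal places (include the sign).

−√(5/7) ≈ -0.845154

j₁+j₂−J=1  J+j₁−j₂=5  J−j₁+j₂=0  j₁+j₂+J+1=7
(j₁±m₁, j₂±m₂, J±M) = (1,5,1,0,1,4)
P² = 2880/7
sum k=1..1:
  [1] −1/24 = -1/24
S = -1/24
C² = P²·S² = 5/7 ; C = -0.845154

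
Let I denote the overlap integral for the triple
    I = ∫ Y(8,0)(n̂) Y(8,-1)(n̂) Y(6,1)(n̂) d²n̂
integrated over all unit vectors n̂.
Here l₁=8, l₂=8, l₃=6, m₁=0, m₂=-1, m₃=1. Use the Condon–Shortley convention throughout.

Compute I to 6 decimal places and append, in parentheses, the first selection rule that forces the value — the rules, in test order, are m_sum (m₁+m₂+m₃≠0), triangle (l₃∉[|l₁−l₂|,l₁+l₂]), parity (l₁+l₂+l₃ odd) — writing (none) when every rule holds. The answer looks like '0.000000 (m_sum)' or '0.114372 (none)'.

-0.041022 (none)

Checks pass: Σm=0; 22 even; l₃=6∈[0,16].
(2·8+1)(2·8+1)(2·6+1) = 3757
Δ: 10! 6! 6! / 23! → 1/13742520792
sum: t=2:+1/41803776000 t=3:−1/435456000 t=4:+1/39813120 t=5:−1/18662400 t=6:+1/39813120 t=7:−1/435456000 t=8:+1/41803776000 = -11/1393459200
3j²(8 8 6; 0 0 0) = Δ·Π!·Σ² = 600/96577  (sign -1)
sum: t=2:+1/6967296000 t=3:−1/174182400 t=4:+1/29859840 t=5:−1/24883200 t=6:+1/99532800 t=7:−1/2612736000 = -11/4180377600
3j²(8 8 6; 0 -1 1) = Δ·Π!·Σ² = 175/193154  (sign +1)
combine: 4πI² = 3757·600/96577·175/193154 = 52500/2482597
take √, sign -1: I = -0.04102245
No selection rule forces the value: the integral is nonzero (none).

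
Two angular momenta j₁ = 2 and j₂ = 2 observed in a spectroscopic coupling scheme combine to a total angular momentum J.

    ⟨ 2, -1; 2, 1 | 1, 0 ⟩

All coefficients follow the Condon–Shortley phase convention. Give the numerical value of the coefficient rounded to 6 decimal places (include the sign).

+√(1/10) = +0.316228

triangle: 3!×1!×1!/6! = 6/720
(j±m)!: 1!×3!×3!×1!×1!×1! = 36
prefactor² = (2J+1)×Δ×N² = 9/10
  k=2: +1/(2!×1!×1!×1!×0!×0!) = 1/2
  k=3: −1/(3!×0!×0!×0!×1!×1!) = -1/6
Σ = 1/3  ⇒  CG² = 9/10×(1/3)² = 1/10
CG = +√(1/10) = +0.316228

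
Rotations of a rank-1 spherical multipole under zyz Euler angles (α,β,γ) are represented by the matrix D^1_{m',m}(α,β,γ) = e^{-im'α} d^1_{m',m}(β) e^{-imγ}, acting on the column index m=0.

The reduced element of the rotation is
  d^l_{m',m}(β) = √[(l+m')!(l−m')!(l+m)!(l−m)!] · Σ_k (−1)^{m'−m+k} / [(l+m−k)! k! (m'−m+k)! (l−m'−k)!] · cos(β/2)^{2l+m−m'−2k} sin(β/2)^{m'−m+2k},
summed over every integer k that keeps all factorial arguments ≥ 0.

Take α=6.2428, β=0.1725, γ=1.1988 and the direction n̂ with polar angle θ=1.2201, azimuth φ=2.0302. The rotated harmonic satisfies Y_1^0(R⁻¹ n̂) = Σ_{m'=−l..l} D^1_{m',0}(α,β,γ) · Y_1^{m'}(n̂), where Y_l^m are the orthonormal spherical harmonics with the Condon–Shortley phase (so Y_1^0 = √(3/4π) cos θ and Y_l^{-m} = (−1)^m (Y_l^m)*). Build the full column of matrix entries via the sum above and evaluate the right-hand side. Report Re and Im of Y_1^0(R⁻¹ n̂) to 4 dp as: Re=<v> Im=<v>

Re=0.1276 Im=0.0000

Need the full column D^1_{m',0} for m'=−1..1 at α=6.2428, β=0.1725, γ=1.1988.
cos(β/2)=0.996283, sin(β/2)=0.086143
d^1_{-1,0}: single k=1 term ⇒ +0.121372;  D = +0.121273-0.004900i
d^1_{0,0}: k∈[0..1] ⇒ +0.992579 -0.007421 = +0.985159;  D = +0.985159+0.000000i
d^1_{1,0}: single k=0 term ⇒ -0.121372;  D = -0.121273-0.004900i
Y_1^{m'}(θ=1.2201,φ=2.0302) and Σ D·Y over m':
  (+0.1213-0.0049i)·(-0.1439-0.2908i)  (+0.9852+0.0000i)·(+0.1679+0.0000i)  (-0.1213-0.0049i)·(+0.1439-0.2908i)
Y_1^0(R⁻¹ n̂) = +0.127623+0.000000i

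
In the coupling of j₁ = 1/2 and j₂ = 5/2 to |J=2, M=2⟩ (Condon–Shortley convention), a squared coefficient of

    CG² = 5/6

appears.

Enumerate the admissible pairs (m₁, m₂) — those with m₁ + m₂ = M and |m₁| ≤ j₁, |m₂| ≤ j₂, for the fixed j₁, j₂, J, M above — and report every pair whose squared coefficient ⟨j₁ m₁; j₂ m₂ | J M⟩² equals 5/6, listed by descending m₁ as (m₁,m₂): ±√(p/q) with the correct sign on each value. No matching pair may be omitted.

Admissible pairs with m₁+m₂ = M = 2: (-1/2,5/2), (1/2,3/2)
  (m₁,m₂)=(1/2,3/2): CG² = 1/6, CG = +√(1/6)
  (m₁,m₂)=(-1/2,5/2): CG² = 5/6, CG = −√(5/6)   ← matches the target
Pairs with CG² = 5/6: (-1/2,5/2): −√(5/6)

(-1/2,5/2): −√(5/6)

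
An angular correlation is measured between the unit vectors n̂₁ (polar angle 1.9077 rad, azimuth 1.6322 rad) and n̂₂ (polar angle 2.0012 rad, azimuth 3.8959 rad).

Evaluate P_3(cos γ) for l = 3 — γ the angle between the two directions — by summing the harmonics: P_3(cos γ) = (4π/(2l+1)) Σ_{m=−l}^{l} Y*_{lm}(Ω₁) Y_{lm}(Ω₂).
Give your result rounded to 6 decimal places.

Expand P_3 via completeness: Σ_{m} conj(Y_{3,m}) at Ω₁ times Y_{3,m} at Ω₂ —
  m=-3: Y*=(0.064245, -0.344806)  Y=(0.199853, 0.241101)  product (0.095973, -0.053421)
  m=-2: Y*=(0.298651, 0.036862)  Y=(-0.021885, 0.351498)  product (-0.019493, 0.104168)
  m=-1: Y*=(0.008491, -0.138102)  Y=(0.027731, -0.026058)  product (-0.003363, -0.004051)
  m=+0: Y*=(0.302679, -0.000000)  Y=(0.331580, 0.000000)  product (0.100362, 0.000000)
  m=+1: Y*=(-0.008491, -0.138102)  Y=(-0.027731, -0.026058)  product (-0.003363, 0.004051)
  m=+2: Y*=(0.298651, -0.036862)  Y=(-0.021885, -0.351498)  product (-0.019493, -0.104168)
  m=+3: Y*=(-0.064245, -0.344806)  Y=(-0.199853, 0.241101)  product (0.095973, 0.053421)
Total Σ_m = (0.246595, 0.000000). Multiply by 1.795196: (0.442687, 0.000000). P_3(cos γ) = 0.442687

0.442687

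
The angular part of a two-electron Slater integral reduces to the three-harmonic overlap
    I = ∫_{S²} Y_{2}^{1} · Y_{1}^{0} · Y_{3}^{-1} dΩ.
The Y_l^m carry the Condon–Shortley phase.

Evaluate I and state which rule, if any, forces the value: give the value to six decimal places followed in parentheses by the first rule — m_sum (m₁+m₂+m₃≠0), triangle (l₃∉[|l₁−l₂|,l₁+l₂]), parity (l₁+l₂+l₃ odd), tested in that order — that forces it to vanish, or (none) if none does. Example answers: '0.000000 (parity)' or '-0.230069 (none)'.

Rules hold: Σm=0, L=6 even, 1≤3≤3.
N = 5·3·7 = 105
Δ = 0!·4!·2!/7! = 1/105
Racah Σ t=0..0: t=0:+1/4 = 1/4
⇒ 3j(2 1 3; 0 0 0)² = 3/35, sgn -1
Racah Σ t=0..0: t=0:+1/6 = 1/6
⇒ 3j(2 1 3; 1 0 -1)² = 8/105, sgn +1
4πI² = N·(3j₀)²·(3jₘ)² = 24/35
I = -1·√(0.685714/4π) = -0.23359668
No selection rule forces the value: the integral is nonzero (none).

-0.233597 (none)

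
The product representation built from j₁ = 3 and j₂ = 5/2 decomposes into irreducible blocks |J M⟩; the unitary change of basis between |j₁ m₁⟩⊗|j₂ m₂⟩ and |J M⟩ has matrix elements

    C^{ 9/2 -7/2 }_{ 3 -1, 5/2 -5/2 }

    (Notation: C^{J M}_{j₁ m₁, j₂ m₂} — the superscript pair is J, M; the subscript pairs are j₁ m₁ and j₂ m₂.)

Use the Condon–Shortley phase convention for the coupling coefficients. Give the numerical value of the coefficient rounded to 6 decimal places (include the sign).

+0.710669  (= +√(50/99))

triangle: 1!·5!·4!/11! = 2880/39916800
(j±m)!: 2!·4!·0!·5!·1!·8! = 232243200
prefactor² = (2J+1)·Δ·N² = 1843200/11
  k=0: +1/(0!·1!·4!·0!·1!·4!) = 1/576
Σ = 1/576  ⇒  CG² = 1843200/11·(1/576)² = 50/99
CG = +√(50/99) = +0.710669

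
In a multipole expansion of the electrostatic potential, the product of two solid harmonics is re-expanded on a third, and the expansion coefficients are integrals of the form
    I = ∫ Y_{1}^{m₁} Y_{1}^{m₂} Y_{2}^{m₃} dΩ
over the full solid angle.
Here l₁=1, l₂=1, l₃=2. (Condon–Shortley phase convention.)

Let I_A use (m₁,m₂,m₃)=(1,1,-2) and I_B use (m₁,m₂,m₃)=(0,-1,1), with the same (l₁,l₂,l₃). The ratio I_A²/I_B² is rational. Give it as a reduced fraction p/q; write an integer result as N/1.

2/1

Shared (l₁,l₂,l₃)=(1,1,2): N and (l;000)² cancel in I_A²/I_B².
A: Δ = 0!·2!·2!/5! = 1/30; Racah Σ t=0..0: t=0:+1/4 = 1/4; ⇒ 3j(1 1 2; 1 1 -2)² = 1/5, sgn +1
B: Δ = 0!·2!·2!/5! = 1/30; Racah Σ t=0..0: t=0:+1/2 = 1/2; ⇒ 3j(1 1 2; 0 -1 1)² = 1/10, sgn -1
I_A²/I_B² = (1/5)/(1/10) = 2/1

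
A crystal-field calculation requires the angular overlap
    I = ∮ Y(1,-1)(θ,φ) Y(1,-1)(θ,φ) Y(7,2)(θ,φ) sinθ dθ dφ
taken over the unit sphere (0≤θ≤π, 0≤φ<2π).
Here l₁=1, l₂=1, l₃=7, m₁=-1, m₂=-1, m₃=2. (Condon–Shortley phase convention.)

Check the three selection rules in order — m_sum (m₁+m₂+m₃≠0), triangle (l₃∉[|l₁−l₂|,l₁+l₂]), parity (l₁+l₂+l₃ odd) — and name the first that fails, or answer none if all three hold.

azimuthal sum: -1 − 1 + 2 = 0  ✓
l₃ must lie in [0,2]; have l₃=7  ✗
L = 1 + 1 + 7 = 9 (odd)

triangle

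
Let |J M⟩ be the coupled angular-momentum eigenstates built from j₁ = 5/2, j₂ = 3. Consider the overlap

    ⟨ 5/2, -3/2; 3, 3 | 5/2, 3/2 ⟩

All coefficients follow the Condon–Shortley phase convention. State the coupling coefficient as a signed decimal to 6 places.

j₁+j₂−J=3  J+j₁−j₂=2  J−j₁+j₂=3  j₁+j₂+J+1=9
(j₁±m₁, j₂±m₂, J±M) = (1,4,6,0,4,1)
P² = 3456/7
sum k=3..3:
  [3] −1/36 = -1/36
S = -1/36
C² = P²·S² = 8/21 ; C = -0.617213

-0.617213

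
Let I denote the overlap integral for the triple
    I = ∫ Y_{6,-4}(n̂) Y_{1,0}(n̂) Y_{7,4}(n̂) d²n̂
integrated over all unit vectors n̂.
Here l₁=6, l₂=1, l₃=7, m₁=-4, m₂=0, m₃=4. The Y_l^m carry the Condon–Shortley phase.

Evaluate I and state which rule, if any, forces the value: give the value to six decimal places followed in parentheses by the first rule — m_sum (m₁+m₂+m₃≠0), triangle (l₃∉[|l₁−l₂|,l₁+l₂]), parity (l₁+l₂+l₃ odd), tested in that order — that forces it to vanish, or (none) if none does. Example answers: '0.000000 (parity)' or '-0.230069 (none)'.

Checks pass: Σm=0; 14 even; l₃=7∈[5,7].
(2·6+1)(2·1+1)(2·7+1) = 585
Δ: 0! 12! 2! / 15! → 1/1365
sum: t=0:+1/518400 = 1/518400
3j²(6 1 7; 0 0 0) = Δ·Π!·Σ² = 7/195  (sign -1)
sum: t=0:+1/7257600 = 1/7257600
3j²(6 1 7; -4 0 4) = Δ·Π!·Σ² = 11/455  (sign -1)
combine: 4πI² = 585·7/195·11/455 = 33/65
take √, sign +1: I = 0.20099968
No selection rule forces the value: the integral is nonzero (none).

0.201000 (none)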